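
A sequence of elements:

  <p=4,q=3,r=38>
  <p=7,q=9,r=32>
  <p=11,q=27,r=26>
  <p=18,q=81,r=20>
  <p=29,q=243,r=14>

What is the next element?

<p=47,q=729,r=8>

P: each term is the sum of the two before it, so 4, 7, 11, 18, 29 → 47.
Q: ×3 each step, so 3, 9, 27, 81, 243 → 729.
R goes 38, 32, 26, 20, 14 → 8 (−6 each step).
Combining the parts gives <p=47,q=729,r=8>.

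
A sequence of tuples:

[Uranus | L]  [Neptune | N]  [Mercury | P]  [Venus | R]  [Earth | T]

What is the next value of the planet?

Mars

For the planet, runs through the planets Mercury→Neptune: Uranus, Neptune, Mercury, Venus, Earth → Mars.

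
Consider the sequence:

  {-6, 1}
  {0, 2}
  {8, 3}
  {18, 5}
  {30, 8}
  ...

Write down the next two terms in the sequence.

First part: differences are 6, 8, 10, … (increasing by 2 each time), so -6, 0, 8, 18, 30 → 44 → 60.
Second part: each term is the sum of the two before it, so 1, 2, 3, 5, 8 → 13 → 21.
So the next two terms are {44, 13} and {60, 21}.

{44, 13}, {60, 21}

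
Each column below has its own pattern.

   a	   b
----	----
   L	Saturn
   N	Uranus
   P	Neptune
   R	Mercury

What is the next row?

T  Venus

For the column a, letters move forward 2 places in the alphabet: L, N, P, R → T.
For the column b, runs through the planets Mercury→Neptune: Saturn, Uranus, Neptune, Mercury → Venus.
So the next row is T  Venus.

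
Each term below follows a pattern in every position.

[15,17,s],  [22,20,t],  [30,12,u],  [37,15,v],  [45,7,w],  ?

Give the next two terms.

First slot: alternating steps +7, +8, +7, +8, …, so 15, 22, 30, 37, 45 → 52 → 60.
Second slot: alternating steps +3, −8, +3, −8, …, so 17, 20, 12, 15, 7 → 10 → 2.
Letter: letters move forward 1 place in the alphabet, so s, t, u, v, w → x → y.
Putting the parts together: [52,10,x] and then [60,2,y].

[52,10,x], [60,2,y]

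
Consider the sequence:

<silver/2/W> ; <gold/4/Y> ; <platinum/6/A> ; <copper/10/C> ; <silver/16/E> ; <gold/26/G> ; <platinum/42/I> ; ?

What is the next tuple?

<copper/68/K>

Metal: silver, gold, platinum, copper, silver, gold, platinum → copper (repeats silver → gold → platinum → copper).
For the second coordinate, each term is the sum of the two before it: 2, 4, 6, 10, 16, 26, 42 → 68.
Letter: W, Y, A, C, E, G, I → K (letters move forward 2 places in the alphabet, wrapping Z→A).
Putting it together: <copper/68/K>.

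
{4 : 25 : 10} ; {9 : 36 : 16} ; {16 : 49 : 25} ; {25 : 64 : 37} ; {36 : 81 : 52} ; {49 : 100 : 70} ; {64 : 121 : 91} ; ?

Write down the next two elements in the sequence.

{81 : 144 : 115}, {100 : 169 : 142}

For the first coordinate, perfect squares: 2², 3², 4², …: 4, 9, 16, 25, 36, 49, 64 → 81 → 100.
For the second coordinate, perfect squares: 5², 6², 7², …: 25, 36, 49, 64, 81, 100, 121 → 144 → 169.
Third coordinate goes 10, 16, 25, 37, 52, 70, 91 → 115 → 142 (differences are 6, 9, 12, … (increasing by 3 each time)).
So the next two elements are {81 : 144 : 115} and {100 : 169 : 142}.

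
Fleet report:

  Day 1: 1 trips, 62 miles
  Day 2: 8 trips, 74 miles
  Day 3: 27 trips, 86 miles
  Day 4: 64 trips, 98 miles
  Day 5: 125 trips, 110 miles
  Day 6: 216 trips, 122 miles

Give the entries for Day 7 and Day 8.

343 trips, 134 miles; 512 trips, 146 miles

Trips — perfect cubes: 1³, 2³, 3³, …: 1, 8, 27, 64, 125, 216 → 343 → 512.
Miles goes 62, 74, 86, 98, 110, 122 → 134 → 146 (+12 each step).
Putting the parts together: 343 trips, 134 miles and then 512 trips, 146 miles.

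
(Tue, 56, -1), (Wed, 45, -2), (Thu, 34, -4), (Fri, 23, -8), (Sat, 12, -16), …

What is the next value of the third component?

-32

Third component: ×2 each step; -1, -2, -4, -8, -16 → -32.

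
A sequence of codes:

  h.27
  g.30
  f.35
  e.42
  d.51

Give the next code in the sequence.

Letter — letters move back 1 place in the alphabet: h, g, f, e, d → c.
Second component — differences are 3, 5, 7, … (increasing by 2 each time): 27, 30, 35, 42, 51 → 62.
Combining the parts gives c.62.

c.62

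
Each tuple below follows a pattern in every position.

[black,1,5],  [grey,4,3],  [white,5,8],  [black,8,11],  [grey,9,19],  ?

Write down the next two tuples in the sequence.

For the shade, repeats black → grey → white: black, grey, white, black, grey → white → black.
Second part — alternating steps +3, +1, +3, +1, …: 1, 4, 5, 8, 9 → 12 → 13.
Third part: each term is the sum of the two before it, so 5, 3, 8, 11, 19 → 30 → 49.
Putting the parts together: [white,12,30] and then [black,13,49].

[white,12,30], [black,13,49]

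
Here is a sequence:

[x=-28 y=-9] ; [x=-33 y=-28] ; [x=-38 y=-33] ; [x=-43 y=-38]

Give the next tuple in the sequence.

[x=-48 y=-43]

X: -28, -33, -38, -43 → -48 (−5 each step).
Y: always the previous value of the x; -9, -28, -33, -38 → -43.
So the next tuple is [x=-48 y=-43].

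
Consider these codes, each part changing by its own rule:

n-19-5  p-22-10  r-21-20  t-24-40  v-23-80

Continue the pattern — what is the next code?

x-26-160

Letter: n, p, r, t, v → x (letters move forward 2 places in the alphabet).
Second component — alternating steps +3, −1, +3, −1, …: 19, 22, 21, 24, 23 → 26.
For the third component, ×2 each step: 5, 10, 20, 40, 80 → 160.
So the next code is x-26-160.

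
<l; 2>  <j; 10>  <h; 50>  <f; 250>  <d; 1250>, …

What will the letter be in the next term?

b

Letter goes l, j, h, f, d → b (letters move back 2 places in the alphabet).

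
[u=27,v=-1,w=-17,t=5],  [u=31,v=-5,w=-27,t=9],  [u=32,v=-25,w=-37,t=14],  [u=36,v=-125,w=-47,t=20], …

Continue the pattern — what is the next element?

[u=37,v=-625,w=-57,t=27]

U: alternating steps +4, +1, +4, +1, …, so 27, 31, 32, 36 → 37.
V goes -1, -5, -25, -125 → -625 (×5 each step).
For the w, −10 each step: -17, -27, -37, -47 → -57.
T — differences are 4, 5, 6, … (increasing by 1 each time): 5, 9, 14, 20 → 27.
Putting it together: [u=37,v=-625,w=-57,t=27].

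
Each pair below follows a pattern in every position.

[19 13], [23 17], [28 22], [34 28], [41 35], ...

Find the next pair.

For the first component, differences are 4, 5, 6, … (increasing by 1 each time): 19, 23, 28, 34, 41 → 49.
For the second component, always 6 less than the first component: 13, 17, 22, 28, 35 → 43.
Putting it together: [49 43].

[49 43]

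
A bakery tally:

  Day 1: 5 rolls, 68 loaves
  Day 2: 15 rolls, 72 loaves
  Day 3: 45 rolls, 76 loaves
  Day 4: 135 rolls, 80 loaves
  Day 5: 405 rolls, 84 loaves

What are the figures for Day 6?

1215 rolls, 88 loaves

Rolls goes 5, 15, 45, 135, 405 → 1215 (×3 each step).
Loaves: 68, 72, 76, 80, 84 → 88 (+4 each step).
Putting it together: 1215 rolls, 88 loaves.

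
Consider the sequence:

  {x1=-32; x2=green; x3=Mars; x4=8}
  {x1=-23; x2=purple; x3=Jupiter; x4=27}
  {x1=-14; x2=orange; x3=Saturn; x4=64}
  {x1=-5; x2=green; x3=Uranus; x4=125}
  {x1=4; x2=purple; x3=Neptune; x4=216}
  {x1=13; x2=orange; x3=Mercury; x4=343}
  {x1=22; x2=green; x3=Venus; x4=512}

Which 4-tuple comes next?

{x1=31; x2=purple; x3=Earth; x4=729}

X1 — +9 each step: -32, -23, -14, -5, 4, 13, 22 → 31.
X2 goes green, purple, orange, green, purple, orange, green → purple (repeats green → purple → orange).
X3: runs through the planets Mercury→Neptune, so Mars, Jupiter, Saturn, Uranus, Neptune, Mercury, Venus → Earth.
X4: perfect cubes: 2³, 3³, 4³, …; 8, 27, 64, 125, 216, 343, 512 → 729.
Putting it together: {x1=31; x2=purple; x3=Earth; x4=729}.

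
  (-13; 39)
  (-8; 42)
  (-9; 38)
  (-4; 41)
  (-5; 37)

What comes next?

(0; 40)

First entry: alternating steps +5, −1, +5, −1, …; -13, -8, -9, -4, -5 → 0.
Second entry: 39, 42, 38, 41, 37 → 40 (alternating steps +3, −4, +3, −4, …).
Combining the parts gives (0; 40).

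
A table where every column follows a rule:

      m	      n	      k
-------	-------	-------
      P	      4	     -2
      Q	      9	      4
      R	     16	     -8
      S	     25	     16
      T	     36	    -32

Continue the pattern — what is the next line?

U  49  64

Column m — letters move forward 1 place in the alphabet: P, Q, R, S, T → U.
For the column n, perfect squares: 2², 3², 4², …: 4, 9, 16, 25, 36 → 49.
For the column k, ×(-2) each step: -2, 4, -8, 16, -32 → 64.
Combining the parts gives U  49  64.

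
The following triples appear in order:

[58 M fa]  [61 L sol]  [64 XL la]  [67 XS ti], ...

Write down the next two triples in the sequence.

First coordinate: +3 each step; 58, 61, 64, 67 → 70 → 73.
Size: runs through clothing sizes XS→XL, so M, L, XL, XS → S → M.
Note — runs through the solfège scale do→ti: fa, sol, la, ti → do → re.
Putting the parts together: [70 S do] and then [73 M re].

[70 S do], [73 M re]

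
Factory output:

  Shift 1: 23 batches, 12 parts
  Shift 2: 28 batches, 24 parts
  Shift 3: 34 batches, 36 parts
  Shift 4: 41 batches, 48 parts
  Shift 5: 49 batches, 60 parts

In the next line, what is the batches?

Batches — differences are 5, 6, 7, … (increasing by 1 each time): 23, 28, 34, 41, 49 → 58.
For the parts, +12 each step: 12, 24, 36, 48, 60 → 72.

58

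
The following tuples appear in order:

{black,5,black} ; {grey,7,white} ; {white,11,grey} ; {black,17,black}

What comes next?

First shade: repeats black → grey → white, so black, grey, white, black → grey.
For the second part, differences are 2, 4, 6, … (increasing by 2 each time): 5, 7, 11, 17 → 25.
Second shade — repeats black → white → grey: black, white, grey, black → white.
Putting it together: {grey,25,white}.

{grey,25,white}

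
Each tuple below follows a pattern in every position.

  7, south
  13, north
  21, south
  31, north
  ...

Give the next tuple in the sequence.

First value: differences are 6, 8, 10, … (increasing by 2 each time), so 7, 13, 21, 31 → 43.
Direction: alternates south ↔ north; south, north, south, north → south.
So the next tuple is 43, south.

43, south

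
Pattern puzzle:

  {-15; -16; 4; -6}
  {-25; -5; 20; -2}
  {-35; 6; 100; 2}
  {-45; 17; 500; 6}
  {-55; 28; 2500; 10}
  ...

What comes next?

{-65; 39; 12500; 14}

First part: −10 each step, so -15, -25, -35, -45, -55 → -65.
Second part goes -16, -5, 6, 17, 28 → 39 (+11 each step).
Third part — ×5 each step: 4, 20, 100, 500, 2500 → 12500.
Fourth part — +4 each step: -6, -2, 2, 6, 10 → 14.
Putting it together: {-65; 39; 12500; 14}.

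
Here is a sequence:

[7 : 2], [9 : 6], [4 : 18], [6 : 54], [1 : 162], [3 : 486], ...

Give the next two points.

[-2 : 1458], [0 : 4374]

First slot: alternating steps +2, −5, +2, −5, …, so 7, 9, 4, 6, 1, 3 → -2 → 0.
Second slot goes 2, 6, 18, 54, 162, 486 → 1458 → 4374 (×3 each step).
So the next two points are [-2 : 1458] and [0 : 4374].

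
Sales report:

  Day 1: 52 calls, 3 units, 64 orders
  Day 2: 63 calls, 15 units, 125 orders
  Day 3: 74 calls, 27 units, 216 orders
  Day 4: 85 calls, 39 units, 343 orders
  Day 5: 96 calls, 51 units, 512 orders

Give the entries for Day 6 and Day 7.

Calls: +11 each step; 52, 63, 74, 85, 96 → 107 → 118.
Units: 3, 15, 27, 39, 51 → 63 → 75 (+12 each step).
Orders: 64, 125, 216, 343, 512 → 729 → 1000 (perfect cubes: 4³, 5³, 6³, …).
Putting the parts together: 107 calls, 63 units, 729 orders and then 118 calls, 75 units, 1000 orders.

107 calls, 63 units, 729 orders; 118 calls, 75 units, 1000 orders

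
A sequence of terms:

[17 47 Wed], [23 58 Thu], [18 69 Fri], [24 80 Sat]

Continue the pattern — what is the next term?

[19 91 Sun]

First value: alternating steps +6, −5, +6, −5, …; 17, 23, 18, 24 → 19.
Second value: 47, 58, 69, 80 → 91 (+11 each step).
For the day, runs through the weekdays Mon→Sun: Wed, Thu, Fri, Sat → Sun.
Putting it together: [19 91 Sun].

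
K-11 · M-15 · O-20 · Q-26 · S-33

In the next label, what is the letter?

U

Letter — letters move forward 2 places in the alphabet: K, M, O, Q, S → U.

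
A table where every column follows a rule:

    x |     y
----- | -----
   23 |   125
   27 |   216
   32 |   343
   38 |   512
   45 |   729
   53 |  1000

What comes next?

Column x goes 23, 27, 32, 38, 45, 53 → 62 (differences are 4, 5, 6, … (increasing by 1 each time)).
Column y: perfect cubes: 5³, 6³, 7³, …; 125, 216, 343, 512, 729, 1000 → 1331.
Combining the parts gives 62  1331.

62  1331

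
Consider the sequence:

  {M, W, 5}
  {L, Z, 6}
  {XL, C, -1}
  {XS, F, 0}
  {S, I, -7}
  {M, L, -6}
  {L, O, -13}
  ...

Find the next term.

{XL, R, -12}

Size: repeats M → L → XL → XS → S; M, L, XL, XS, S, M, L → XL.
Letter — letters move forward 3 places in the alphabet, wrapping Z→A: W, Z, C, F, I, L, O → R.
Third slot — alternating steps +1, −7, +1, −7, …: 5, 6, -1, 0, -7, -6, -13 → -12.
Combining the parts gives {XL, R, -12}.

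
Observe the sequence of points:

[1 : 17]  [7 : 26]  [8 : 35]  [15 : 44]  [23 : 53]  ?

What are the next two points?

[38 : 62], [61 : 71]

First part — each term is the sum of the two before it: 1, 7, 8, 15, 23 → 38 → 61.
Second part: +9 each step, so 17, 26, 35, 44, 53 → 62 → 71.
So the next two points are [38 : 62] and [61 : 71].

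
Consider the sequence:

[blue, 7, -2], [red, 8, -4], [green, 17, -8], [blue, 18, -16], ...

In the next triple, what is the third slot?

-32

Colour — repeats blue → red → green: blue, red, green, blue → red.
Second slot — alternating steps +1, +9, +1, +9, …: 7, 8, 17, 18 → 27.
Third slot: ×2 each step, so -2, -4, -8, -16 → -32.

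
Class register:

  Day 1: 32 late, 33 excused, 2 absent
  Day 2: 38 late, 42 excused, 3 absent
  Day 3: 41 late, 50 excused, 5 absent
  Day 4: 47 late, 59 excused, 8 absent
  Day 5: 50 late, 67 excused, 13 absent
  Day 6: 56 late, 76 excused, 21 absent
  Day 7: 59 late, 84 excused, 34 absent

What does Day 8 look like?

65 late, 93 excused, 55 absent

For the late, alternating steps +6, +3, +6, +3, …: 32, 38, 41, 47, 50, 56, 59 → 65.
Excused: 33, 42, 50, 59, 67, 76, 84 → 93 (alternating steps +9, +8, +9, +8, …).
Absent: 2, 3, 5, 8, 13, 21, 34 → 55 (each term is the sum of the two before it).
Combining the parts gives 65 late, 93 excused, 55 absent.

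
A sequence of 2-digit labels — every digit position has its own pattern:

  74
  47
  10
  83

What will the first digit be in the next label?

First digit: −3 each step, mod 10, so 7, 4, 1, 8 → 5.
Second digit — +3 each step, mod 10: 4, 7, 0, 3 → 6.

5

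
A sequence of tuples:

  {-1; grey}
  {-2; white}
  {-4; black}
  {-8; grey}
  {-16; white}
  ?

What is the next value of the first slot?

-32

First slot: ×2 each step; -1, -2, -4, -8, -16 → -32.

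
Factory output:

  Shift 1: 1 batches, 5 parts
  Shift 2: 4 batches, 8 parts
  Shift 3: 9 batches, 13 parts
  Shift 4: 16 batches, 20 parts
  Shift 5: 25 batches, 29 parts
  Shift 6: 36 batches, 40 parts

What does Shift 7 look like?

For the batches, perfect squares: 1², 2², 3², …: 1, 4, 9, 16, 25, 36 → 49.
Parts: always 4 more than the batches, so 5, 8, 13, 20, 29, 40 → 53.
Combining the parts gives 49 batches, 53 parts.

49 batches, 53 parts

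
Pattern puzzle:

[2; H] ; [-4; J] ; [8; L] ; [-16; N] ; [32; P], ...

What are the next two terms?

First part: ×(-2) each step; 2, -4, 8, -16, 32 → -64 → 128.
Letter: letters move forward 2 places in the alphabet, so H, J, L, N, P → R → T.
So the next two terms are [-64; R] and [128; T].

[-64; R], [128; T]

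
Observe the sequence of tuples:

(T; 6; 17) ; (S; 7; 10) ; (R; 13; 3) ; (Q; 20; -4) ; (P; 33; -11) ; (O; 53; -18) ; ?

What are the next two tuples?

Letter: letters move back 1 place in the alphabet; T, S, R, Q, P, O → N → M.
Second part: 6, 7, 13, 20, 33, 53 → 86 → 139 (each term is the sum of the two before it).
Third part: 17, 10, 3, -4, -11, -18 → -25 → -32 (−7 each step).
Putting the parts together: (N; 86; -25) and then (M; 139; -32).

(N; 86; -25), (M; 139; -32)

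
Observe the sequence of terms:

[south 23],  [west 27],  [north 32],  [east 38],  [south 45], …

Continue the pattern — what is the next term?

[west 53]

Direction: repeats south → west → north → east; south, west, north, east, south → west.
Second coordinate: differences are 4, 5, 6, … (increasing by 1 each time), so 23, 27, 32, 38, 45 → 53.
Combining the parts gives [west 53].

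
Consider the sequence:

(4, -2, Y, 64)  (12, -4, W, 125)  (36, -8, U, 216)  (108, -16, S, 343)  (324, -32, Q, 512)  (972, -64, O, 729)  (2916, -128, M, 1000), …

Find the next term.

(8748, -256, K, 1331)

For the first component, ×3 each step: 4, 12, 36, 108, 324, 972, 2916 → 8748.
Second component: ×2 each step; -2, -4, -8, -16, -32, -64, -128 → -256.
For the letter, letters move back 2 places in the alphabet: Y, W, U, S, Q, O, M → K.
Fourth component: perfect cubes: 4³, 5³, 6³, …, so 64, 125, 216, 343, 512, 729, 1000 → 1331.
Putting it together: (8748, -256, K, 1331).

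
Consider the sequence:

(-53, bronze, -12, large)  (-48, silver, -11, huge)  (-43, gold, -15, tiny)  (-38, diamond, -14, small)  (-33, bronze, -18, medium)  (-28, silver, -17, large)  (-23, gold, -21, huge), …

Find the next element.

First component: -53, -48, -43, -38, -33, -28, -23 → -18 (+5 each step).
Rank: repeats bronze → silver → gold → diamond, so bronze, silver, gold, diamond, bronze, silver, gold → diamond.
For the third component, alternating steps +1, −4, +1, −4, …: -12, -11, -15, -14, -18, -17, -21 → -20.
For the size, repeats large → huge → tiny → small → medium: large, huge, tiny, small, medium, large, huge → tiny.
Combining the parts gives (-18, diamond, -20, tiny).

(-18, diamond, -20, tiny)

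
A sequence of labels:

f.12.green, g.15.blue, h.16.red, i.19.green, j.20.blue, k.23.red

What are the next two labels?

l.24.green then m.27.blue

Letter goes f, g, h, i, j, k → l → m (letters move forward 1 place in the alphabet).
Second component: 12, 15, 16, 19, 20, 23 → 24 → 27 (alternating steps +3, +1, +3, +1, …).
Colour: repeats green → blue → red; green, blue, red, green, blue, red → green → blue.
Putting the parts together: l.24.green and then m.27.blue.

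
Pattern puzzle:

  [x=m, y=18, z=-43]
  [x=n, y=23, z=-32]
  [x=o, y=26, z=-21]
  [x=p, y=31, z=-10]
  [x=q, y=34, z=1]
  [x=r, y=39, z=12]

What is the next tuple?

X goes m, n, o, p, q, r → s (letters move forward 1 place in the alphabet).
For the y, alternating steps +5, +3, +5, +3, …: 18, 23, 26, 31, 34, 39 → 42.
Z goes -43, -32, -21, -10, 1, 12 → 23 (+11 each step).
So the next tuple is [x=s, y=42, z=23].

[x=s, y=42, z=23]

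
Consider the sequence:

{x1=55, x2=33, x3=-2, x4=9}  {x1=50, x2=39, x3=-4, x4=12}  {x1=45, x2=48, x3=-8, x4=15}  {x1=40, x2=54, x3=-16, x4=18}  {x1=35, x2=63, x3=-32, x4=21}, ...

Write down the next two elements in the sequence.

{x1=30, x2=69, x3=-64, x4=24}, {x1=25, x2=78, x3=-128, x4=27}

For the x1, −5 each step: 55, 50, 45, 40, 35 → 30 → 25.
X2: alternating steps +6, +9, +6, +9, …; 33, 39, 48, 54, 63 → 69 → 78.
X3 goes -2, -4, -8, -16, -32 → -64 → -128 (×2 each step).
X4: 9, 12, 15, 18, 21 → 24 → 27 (+3 each step).
Putting the parts together: {x1=30, x2=69, x3=-64, x4=24} and then {x1=25, x2=78, x3=-128, x4=27}.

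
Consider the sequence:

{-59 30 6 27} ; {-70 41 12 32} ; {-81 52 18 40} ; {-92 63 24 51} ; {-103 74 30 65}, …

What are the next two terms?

First slot: −11 each step, so -59, -70, -81, -92, -103 → -114 → -125.
Second slot: +11 each step; 30, 41, 52, 63, 74 → 85 → 96.
Third slot: 6, 12, 18, 24, 30 → 36 → 42 (+6 each step).
Fourth slot — differences are 5, 8, 11, … (increasing by 3 each time): 27, 32, 40, 51, 65 → 82 → 102.
Putting the parts together: {-114 85 36 82} and then {-125 96 42 102}.

{-114 85 36 82}, {-125 96 42 102}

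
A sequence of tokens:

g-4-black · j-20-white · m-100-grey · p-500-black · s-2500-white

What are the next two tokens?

Letter: letters move forward 3 places in the alphabet, so g, j, m, p, s → v → y.
Second component: 4, 20, 100, 500, 2500 → 12500 → 62500 (×5 each step).
Shade: repeats black → white → grey; black, white, grey, black, white → grey → black.
Putting the parts together: v-12500-grey and then y-62500-black.

v-12500-grey, y-62500-black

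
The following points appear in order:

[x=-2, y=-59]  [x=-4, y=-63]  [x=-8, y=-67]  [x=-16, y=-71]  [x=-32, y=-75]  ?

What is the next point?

[x=-64, y=-79]

X goes -2, -4, -8, -16, -32 → -64 (×2 each step).
For the y, −4 each step: -59, -63, -67, -71, -75 → -79.
Combining the parts gives [x=-64, y=-79].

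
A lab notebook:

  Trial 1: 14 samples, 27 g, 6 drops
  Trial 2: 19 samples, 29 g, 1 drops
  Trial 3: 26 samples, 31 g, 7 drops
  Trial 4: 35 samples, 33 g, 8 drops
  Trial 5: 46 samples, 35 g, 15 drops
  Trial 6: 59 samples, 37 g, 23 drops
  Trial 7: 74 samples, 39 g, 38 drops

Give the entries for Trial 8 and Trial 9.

Samples goes 14, 19, 26, 35, 46, 59, 74 → 91 → 110 (differences are 5, 7, 9, … (increasing by 2 each time)).
For the g, +2 each step: 27, 29, 31, 33, 35, 37, 39 → 41 → 43.
Drops — each term is the sum of the two before it: 6, 1, 7, 8, 15, 23, 38 → 61 → 99.
So the next two records are 91 samples, 41 g, 61 drops and 110 samples, 43 g, 99 drops.

91 samples, 41 g, 61 drops; 110 samples, 43 g, 99 drops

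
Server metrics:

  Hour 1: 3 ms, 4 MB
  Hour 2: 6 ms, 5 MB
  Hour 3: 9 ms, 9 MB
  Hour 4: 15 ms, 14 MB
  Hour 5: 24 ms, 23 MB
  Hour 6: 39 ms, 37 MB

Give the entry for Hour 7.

63 ms, 60 MB

For the ms, each term is the sum of the two before it: 3, 6, 9, 15, 24, 39 → 63.
MB: each term is the sum of the two before it; 4, 5, 9, 14, 23, 37 → 60.
Combining the parts gives 63 ms, 60 MB.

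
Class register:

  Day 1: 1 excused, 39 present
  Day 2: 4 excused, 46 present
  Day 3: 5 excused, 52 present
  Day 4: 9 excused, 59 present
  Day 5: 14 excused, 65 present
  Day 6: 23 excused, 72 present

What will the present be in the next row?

78

Excused: each term is the sum of the two before it, so 1, 4, 5, 9, 14, 23 → 37.
Present goes 39, 46, 52, 59, 65, 72 → 78 (alternating steps +7, +6, +7, +6, …).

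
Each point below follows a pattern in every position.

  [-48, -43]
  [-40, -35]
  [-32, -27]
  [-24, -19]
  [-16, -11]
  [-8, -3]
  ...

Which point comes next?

[0, 5]

First component: +8 each step; -48, -40, -32, -24, -16, -8 → 0.
Second component: always 5 more than the first component, so -43, -35, -27, -19, -11, -3 → 5.
Putting it together: [0, 5].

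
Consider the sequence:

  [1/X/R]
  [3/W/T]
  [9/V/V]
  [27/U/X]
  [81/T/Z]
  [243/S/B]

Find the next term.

[729/R/D]

First component: 1, 3, 9, 27, 81, 243 → 729 (×3 each step).
For the first letter, letters move back 1 place in the alphabet: X, W, V, U, T, S → R.
Second letter: R, T, V, X, Z, B → D (letters move forward 2 places in the alphabet, wrapping Z→A).
Putting it together: [729/R/D].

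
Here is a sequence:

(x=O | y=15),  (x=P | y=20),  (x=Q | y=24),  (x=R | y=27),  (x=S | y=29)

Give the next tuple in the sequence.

(x=T | y=30)

X: letters move forward 1 place in the alphabet; O, P, Q, R, S → T.
Y: 15, 20, 24, 27, 29 → 30 (differences are 5, 4, 3, … (decreasing by 1 each time)).
Combining the parts gives (x=T | y=30).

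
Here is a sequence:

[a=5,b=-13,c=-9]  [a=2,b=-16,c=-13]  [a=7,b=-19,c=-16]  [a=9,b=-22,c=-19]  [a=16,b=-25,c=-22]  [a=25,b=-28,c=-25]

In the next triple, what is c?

B: -13, -16, -19, -22, -25, -28 → -31 (−3 each step).
C goes -9, -13, -16, -19, -22, -25 → -28 (always the previous value of the b).

-28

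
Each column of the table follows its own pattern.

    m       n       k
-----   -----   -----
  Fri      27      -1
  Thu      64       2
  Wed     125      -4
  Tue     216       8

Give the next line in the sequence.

Mon  343  -16

Column m — runs backward through the weekdays Mon→Sun: Fri, Thu, Wed, Tue → Mon.
Column n — perfect cubes: 3³, 4³, 5³, …: 27, 64, 125, 216 → 343.
Column k goes -1, 2, -4, 8 → -16 (×(-2) each step).
Combining the parts gives Mon  343  -16.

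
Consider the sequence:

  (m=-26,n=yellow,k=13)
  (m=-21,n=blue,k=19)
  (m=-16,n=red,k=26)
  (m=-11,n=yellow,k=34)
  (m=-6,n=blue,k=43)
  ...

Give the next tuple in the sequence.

(m=-1,n=red,k=53)

For the m, +5 each step: -26, -21, -16, -11, -6 → -1.
N: repeats yellow → blue → red, so yellow, blue, red, yellow, blue → red.
K: differences are 6, 7, 8, … (increasing by 1 each time); 13, 19, 26, 34, 43 → 53.
Combining the parts gives (m=-1,n=red,k=53).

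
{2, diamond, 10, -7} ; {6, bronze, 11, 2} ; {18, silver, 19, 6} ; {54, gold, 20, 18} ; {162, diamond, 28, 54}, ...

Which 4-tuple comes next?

First component: ×3 each step, so 2, 6, 18, 54, 162 → 486.
Rank goes diamond, bronze, silver, gold, diamond → bronze (repeats diamond → bronze → silver → gold).
Third component: alternating steps +1, +8, +1, +8, …, so 10, 11, 19, 20, 28 → 29.
Fourth component: -7, 2, 6, 18, 54 → 162 (always the previous value of the first component).
Putting it together: {486, bronze, 29, 162}.

{486, bronze, 29, 162}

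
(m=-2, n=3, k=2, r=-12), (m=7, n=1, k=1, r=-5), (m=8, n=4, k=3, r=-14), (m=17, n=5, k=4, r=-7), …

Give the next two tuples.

M: alternating steps +9, +1, +9, +1, …, so -2, 7, 8, 17 → 18 → 27.
N: each term is the sum of the two before it; 3, 1, 4, 5 → 9 → 14.
K — each term is the sum of the two before it: 2, 1, 3, 4 → 7 → 11.
R — alternating steps +7, −9, +7, −9, …: -12, -5, -14, -7 → -16 → -9.
Putting the parts together: (m=18, n=9, k=7, r=-16) and then (m=27, n=14, k=11, r=-9).

(m=18, n=9, k=7, r=-16), (m=27, n=14, k=11, r=-9)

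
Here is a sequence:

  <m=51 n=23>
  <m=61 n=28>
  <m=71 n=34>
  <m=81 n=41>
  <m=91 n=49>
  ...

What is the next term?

M: 51, 61, 71, 81, 91 → 101 (+10 each step).
N: 23, 28, 34, 41, 49 → 58 (differences are 5, 6, 7, … (increasing by 1 each time)).
So the next term is <m=101 n=58>.

<m=101 n=58>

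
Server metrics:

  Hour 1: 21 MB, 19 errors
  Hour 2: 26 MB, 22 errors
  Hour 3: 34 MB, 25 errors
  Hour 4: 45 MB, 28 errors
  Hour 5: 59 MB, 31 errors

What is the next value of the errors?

34

MB: differences are 5, 8, 11, … (increasing by 3 each time); 21, 26, 34, 45, 59 → 76.
Errors: 19, 22, 25, 28, 31 → 34 (+3 each step).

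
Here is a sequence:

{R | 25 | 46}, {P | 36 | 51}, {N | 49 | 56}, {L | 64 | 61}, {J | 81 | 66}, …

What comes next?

Letter: R, P, N, L, J → H (letters move back 2 places in the alphabet).
Second entry: 25, 36, 49, 64, 81 → 100 (perfect squares: 5², 6², 7², …).
Third entry — +5 each step: 46, 51, 56, 61, 66 → 71.
Putting it together: {H | 100 | 71}.

{H | 100 | 71}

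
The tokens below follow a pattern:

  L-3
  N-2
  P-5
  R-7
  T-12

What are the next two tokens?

V-19 then X-31

Letter: letters move forward 2 places in the alphabet; L, N, P, R, T → V → X.
Second component: each term is the sum of the two before it; 3, 2, 5, 7, 12 → 19 → 31.
So the next two tokens are V-19 and X-31.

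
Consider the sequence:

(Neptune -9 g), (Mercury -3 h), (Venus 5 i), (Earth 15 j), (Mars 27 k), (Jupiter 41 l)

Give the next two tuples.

Planet goes Neptune, Mercury, Venus, Earth, Mars, Jupiter → Saturn → Uranus (runs through the planets Mercury→Neptune).
Second entry: differences are 6, 8, 10, … (increasing by 2 each time); -9, -3, 5, 15, 27, 41 → 57 → 75.
Letter: letters move forward 1 place in the alphabet, so g, h, i, j, k, l → m → n.
So the next two tuples are (Saturn 57 m) and (Uranus 75 n).

(Saturn 57 m), (Uranus 75 n)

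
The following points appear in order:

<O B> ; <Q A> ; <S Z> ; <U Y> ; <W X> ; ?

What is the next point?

<Y W>

For the first letter, letters move forward 2 places in the alphabet: O, Q, S, U, W → Y.
For the second letter, letters move back 1 place in the alphabet, wrapping A→Z: B, A, Z, Y, X → W.
So the next point is <Y W>.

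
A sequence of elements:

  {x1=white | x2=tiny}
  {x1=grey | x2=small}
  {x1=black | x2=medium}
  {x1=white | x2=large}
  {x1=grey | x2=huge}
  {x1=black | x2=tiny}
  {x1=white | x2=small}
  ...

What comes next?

{x1=grey | x2=medium}

X1: white, grey, black, white, grey, black, white → grey (repeats white → grey → black).
X2: repeats tiny → small → medium → large → huge, so tiny, small, medium, large, huge, tiny, small → medium.
Putting it together: {x1=grey | x2=medium}.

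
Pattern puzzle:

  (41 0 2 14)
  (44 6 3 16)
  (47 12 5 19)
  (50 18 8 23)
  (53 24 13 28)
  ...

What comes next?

(56 30 21 34)

For the first value, +3 each step: 41, 44, 47, 50, 53 → 56.
Second value: 0, 6, 12, 18, 24 → 30 (+6 each step).
Third value: 2, 3, 5, 8, 13 → 21 (each term is the sum of the two before it).
Fourth value goes 14, 16, 19, 23, 28 → 34 (differences are 2, 3, 4, … (increasing by 1 each time)).
So the next element is (56 30 21 34).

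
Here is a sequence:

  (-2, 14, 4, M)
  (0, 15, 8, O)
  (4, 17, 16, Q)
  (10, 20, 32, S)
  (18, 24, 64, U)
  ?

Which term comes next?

First slot: differences are 2, 4, 6, … (increasing by 2 each time), so -2, 0, 4, 10, 18 → 28.
Second slot — differences are 1, 2, 3, … (increasing by 1 each time): 14, 15, 17, 20, 24 → 29.
Third slot goes 4, 8, 16, 32, 64 → 128 (×2 each step).
Letter goes M, O, Q, S, U → W (letters move forward 2 places in the alphabet).
So the next term is (28, 29, 128, W).

(28, 29, 128, W)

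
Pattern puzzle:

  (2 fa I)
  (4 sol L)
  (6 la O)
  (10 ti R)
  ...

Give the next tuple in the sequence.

(16 do U)

First coordinate: each term is the sum of the two before it; 2, 4, 6, 10 → 16.
Note — runs through the solfège scale do→ti: fa, sol, la, ti → do.
Letter: letters move forward 3 places in the alphabet, so I, L, O, R → U.
Putting it together: (16 do U).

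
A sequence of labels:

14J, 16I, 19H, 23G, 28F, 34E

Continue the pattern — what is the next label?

41D

First component: 14, 16, 19, 23, 28, 34 → 41 (differences are 2, 3, 4, … (increasing by 1 each time)).
Letter: letters move back 1 place in the alphabet; J, I, H, G, F, E → D.
So the next label is 41D.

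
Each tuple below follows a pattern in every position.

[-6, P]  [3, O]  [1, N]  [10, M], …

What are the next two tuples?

[8, L], [17, K]

First part — alternating steps +9, −2, +9, −2, …: -6, 3, 1, 10 → 8 → 17.
For the letter, letters move back 1 place in the alphabet: P, O, N, M → L → K.
So the next two tuples are [8, L] and [17, K].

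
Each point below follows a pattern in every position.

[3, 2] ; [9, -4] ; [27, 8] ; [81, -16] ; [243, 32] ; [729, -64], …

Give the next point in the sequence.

[2187, 128]

First component: ×3 each step, so 3, 9, 27, 81, 243, 729 → 2187.
Second component goes 2, -4, 8, -16, 32, -64 → 128 (×(-2) each step).
So the next point is [2187, 128].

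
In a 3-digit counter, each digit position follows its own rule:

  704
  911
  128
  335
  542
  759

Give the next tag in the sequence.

First digit — +2 each step, mod 10: 7, 9, 1, 3, 5, 7 → 9.
Second digit: +1 each step, mod 10, so 0, 1, 2, 3, 4, 5 → 6.
Third digit: −3 each step, mod 10, so 4, 1, 8, 5, 2, 9 → 6.
So the next tag is 966.

966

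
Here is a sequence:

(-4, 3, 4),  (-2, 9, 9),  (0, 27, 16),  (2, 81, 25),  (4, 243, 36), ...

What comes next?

(6, 729, 49)

For the first slot, +2 each step: -4, -2, 0, 2, 4 → 6.
Second slot: 3, 9, 27, 81, 243 → 729 (×3 each step).
Third slot: perfect squares: 2², 3², 4², …, so 4, 9, 16, 25, 36 → 49.
So the next term is (6, 729, 49).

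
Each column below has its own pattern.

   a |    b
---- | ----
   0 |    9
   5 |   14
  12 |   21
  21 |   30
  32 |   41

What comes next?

45  54

Column a: 0, 5, 12, 21, 32 → 45 (differences are 5, 7, 9, … (increasing by 2 each time)).
For the column b, differences are 5, 7, 9, … (increasing by 2 each time): 9, 14, 21, 30, 41 → 54.
So the next row is 45  54.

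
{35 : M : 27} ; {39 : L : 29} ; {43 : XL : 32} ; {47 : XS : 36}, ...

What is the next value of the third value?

41

Third value: 27, 29, 32, 36 → 41 (differences are 2, 3, 4, … (increasing by 1 each time)).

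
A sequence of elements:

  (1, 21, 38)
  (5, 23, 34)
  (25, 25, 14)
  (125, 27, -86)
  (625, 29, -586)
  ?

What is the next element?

(3125, 31, -3086)

For the first coordinate, ×5 each step: 1, 5, 25, 125, 625 → 3125.
Second coordinate: +2 each step, so 21, 23, 25, 27, 29 → 31.
Third coordinate: together with the first coordinate always sums to 39; 38, 34, 14, -86, -586 → -3086.
Combining the parts gives (3125, 31, -3086).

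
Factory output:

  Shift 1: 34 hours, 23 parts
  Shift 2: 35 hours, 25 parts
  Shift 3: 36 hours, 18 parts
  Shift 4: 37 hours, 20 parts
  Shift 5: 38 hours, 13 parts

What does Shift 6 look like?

39 hours, 15 parts

For the hours, +1 each step: 34, 35, 36, 37, 38 → 39.
Parts: alternating steps +2, −7, +2, −7, …; 23, 25, 18, 20, 13 → 15.
Putting it together: 39 hours, 15 parts.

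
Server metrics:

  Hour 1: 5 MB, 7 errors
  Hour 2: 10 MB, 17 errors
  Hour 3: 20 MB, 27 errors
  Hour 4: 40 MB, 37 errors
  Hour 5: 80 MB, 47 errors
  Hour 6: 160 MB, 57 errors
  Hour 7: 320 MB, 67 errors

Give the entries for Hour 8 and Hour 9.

640 MB, 77 errors; 1280 MB, 87 errors

MB — ×2 each step: 5, 10, 20, 40, 80, 160, 320 → 640 → 1280.
Errors goes 7, 17, 27, 37, 47, 57, 67 → 77 → 87 (+10 each step).
So the next two rows are 640 MB, 77 errors and 1280 MB, 87 errors.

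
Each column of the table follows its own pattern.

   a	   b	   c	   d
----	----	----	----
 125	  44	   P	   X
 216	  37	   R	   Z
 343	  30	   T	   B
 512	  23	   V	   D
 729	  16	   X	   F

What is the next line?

For the column a, perfect cubes: 5³, 6³, 7³, …: 125, 216, 343, 512, 729 → 1000.
Column b: −7 each step, so 44, 37, 30, 23, 16 → 9.
Column c: letters move forward 2 places in the alphabet, so P, R, T, V, X → Z.
Column d: letters move forward 2 places in the alphabet, wrapping Z→A, so X, Z, B, D, F → H.
So the next line is 1000  9  Z  H.

1000  9  Z  H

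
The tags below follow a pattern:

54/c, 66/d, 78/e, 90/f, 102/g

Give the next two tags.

First component: 54, 66, 78, 90, 102 → 114 → 126 (+12 each step).
Letter — letters move forward 1 place in the alphabet: c, d, e, f, g → h → i.
Putting the parts together: 114/h and then 126/i.

114/h, 126/i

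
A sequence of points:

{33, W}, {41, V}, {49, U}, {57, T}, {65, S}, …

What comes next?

First component goes 33, 41, 49, 57, 65 → 73 (+8 each step).
Letter goes W, V, U, T, S → R (letters move back 1 place in the alphabet).
So the next point is {73, R}.

{73, R}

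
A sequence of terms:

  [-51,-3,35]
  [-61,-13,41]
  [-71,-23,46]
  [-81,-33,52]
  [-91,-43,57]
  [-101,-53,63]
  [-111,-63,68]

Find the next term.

First slot — −10 each step: -51, -61, -71, -81, -91, -101, -111 → -121.
Second slot: −10 each step; -3, -13, -23, -33, -43, -53, -63 → -73.
For the third slot, alternating steps +6, +5, +6, +5, …: 35, 41, 46, 52, 57, 63, 68 → 74.
Putting it together: [-121,-73,74].

[-121,-73,74]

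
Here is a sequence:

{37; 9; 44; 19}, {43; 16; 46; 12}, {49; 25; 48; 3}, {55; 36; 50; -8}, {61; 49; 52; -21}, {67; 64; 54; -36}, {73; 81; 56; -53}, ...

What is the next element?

For the first part, +6 each step: 37, 43, 49, 55, 61, 67, 73 → 79.
Second part goes 9, 16, 25, 36, 49, 64, 81 → 100 (perfect squares: 3², 4², 5², …).
Third part — +2 each step: 44, 46, 48, 50, 52, 54, 56 → 58.
For the fourth part, together with the second part always sums to 28: 19, 12, 3, -8, -21, -36, -53 → -72.
Combining the parts gives {79; 100; 58; -72}.

{79; 100; 58; -72}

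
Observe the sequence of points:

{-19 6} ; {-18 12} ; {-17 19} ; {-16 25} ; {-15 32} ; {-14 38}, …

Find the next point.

{-13 45}

First component goes -19, -18, -17, -16, -15, -14 → -13 (+1 each step).
Second component goes 6, 12, 19, 25, 32, 38 → 45 (alternating steps +6, +7, +6, +7, …).
Combining the parts gives {-13 45}.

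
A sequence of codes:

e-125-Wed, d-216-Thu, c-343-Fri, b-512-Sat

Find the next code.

a-729-Sun

Letter goes e, d, c, b → a (letters move back 1 place in the alphabet).
For the second component, perfect cubes: 5³, 6³, 7³, …: 125, 216, 343, 512 → 729.
Day: runs through the weekdays Mon→Sun, so Wed, Thu, Fri, Sat → Sun.
Combining the parts gives a-729-Sun.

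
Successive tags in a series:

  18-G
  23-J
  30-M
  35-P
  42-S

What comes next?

First component goes 18, 23, 30, 35, 42 → 47 (alternating steps +5, +7, +5, +7, …).
Letter: letters move forward 3 places in the alphabet; G, J, M, P, S → V.
Putting it together: 47-V.

47-V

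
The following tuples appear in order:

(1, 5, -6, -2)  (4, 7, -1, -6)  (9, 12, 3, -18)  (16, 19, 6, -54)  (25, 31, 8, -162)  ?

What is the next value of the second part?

For the second part, each term is the sum of the two before it: 5, 7, 12, 19, 31 → 50.

50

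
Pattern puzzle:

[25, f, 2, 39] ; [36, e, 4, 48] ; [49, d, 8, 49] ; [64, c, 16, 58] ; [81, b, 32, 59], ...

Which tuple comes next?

First value: perfect squares: 5², 6², 7², …; 25, 36, 49, 64, 81 → 100.
Letter — letters move back 1 place in the alphabet: f, e, d, c, b → a.
Third value — ×2 each step: 2, 4, 8, 16, 32 → 64.
Fourth value goes 39, 48, 49, 58, 59 → 68 (alternating steps +9, +1, +9, +1, …).
Putting it together: [100, a, 64, 68].

[100, a, 64, 68]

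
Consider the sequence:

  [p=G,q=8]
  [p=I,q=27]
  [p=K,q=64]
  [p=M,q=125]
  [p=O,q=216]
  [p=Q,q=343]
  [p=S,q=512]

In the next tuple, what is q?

Q: perfect cubes: 2³, 3³, 4³, …, so 8, 27, 64, 125, 216, 343, 512 → 729.

729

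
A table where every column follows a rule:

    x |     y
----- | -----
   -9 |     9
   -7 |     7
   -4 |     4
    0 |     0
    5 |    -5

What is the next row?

Column x: -9, -7, -4, 0, 5 → 11 (differences are 2, 3, 4, … (increasing by 1 each time)).
Column y: 9, 7, 4, 0, -5 → -11 (together with the column x always sums to 0).
Putting it together: 11  -11.

11  -11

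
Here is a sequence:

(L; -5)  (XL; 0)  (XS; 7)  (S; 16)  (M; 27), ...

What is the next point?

(L; 40)

Size: runs through clothing sizes XS→XL, so L, XL, XS, S, M → L.
For the second slot, differences are 5, 7, 9, … (increasing by 2 each time): -5, 0, 7, 16, 27 → 40.
Combining the parts gives (L; 40).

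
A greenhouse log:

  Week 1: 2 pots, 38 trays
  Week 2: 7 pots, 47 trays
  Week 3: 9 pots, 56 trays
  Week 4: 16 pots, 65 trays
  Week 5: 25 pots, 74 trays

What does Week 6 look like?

Pots: each term is the sum of the two before it; 2, 7, 9, 16, 25 → 41.
Trays — +9 each step: 38, 47, 56, 65, 74 → 83.
So the next line is 41 pots, 83 trays.

41 pots, 83 trays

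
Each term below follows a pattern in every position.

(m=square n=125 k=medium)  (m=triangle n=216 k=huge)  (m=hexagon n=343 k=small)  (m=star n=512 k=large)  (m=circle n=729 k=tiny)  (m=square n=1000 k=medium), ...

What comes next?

(m=triangle n=1331 k=huge)

M — repeats square → triangle → hexagon → star → circle: square, triangle, hexagon, star, circle, square → triangle.
N — perfect cubes: 5³, 6³, 7³, …: 125, 216, 343, 512, 729, 1000 → 1331.
K: medium, huge, small, large, tiny, medium → huge (repeats medium → huge → small → large → tiny).
Combining the parts gives (m=triangle n=1331 k=huge).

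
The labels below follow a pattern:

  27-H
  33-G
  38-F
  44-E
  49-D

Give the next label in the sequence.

First component goes 27, 33, 38, 44, 49 → 55 (alternating steps +6, +5, +6, +5, …).
Letter: letters move back 1 place in the alphabet; H, G, F, E, D → C.
Combining the parts gives 55-C.

55-C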